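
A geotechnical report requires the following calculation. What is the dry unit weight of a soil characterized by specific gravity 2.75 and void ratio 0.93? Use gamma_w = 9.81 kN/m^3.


Result: 13.978 kN/m^3

Derivation:
Using gamma_d = Gs * gamma_w / (1 + e)
gamma_d = 2.75 * 9.81 / (1 + 0.93)
gamma_d = 2.75 * 9.81 / 1.93
gamma_d = 13.978 kN/m^3


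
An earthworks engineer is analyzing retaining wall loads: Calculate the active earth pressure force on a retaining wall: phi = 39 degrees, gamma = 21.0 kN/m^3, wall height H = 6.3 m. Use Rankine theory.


Compute active earth pressure coefficient:
Ka = tan^2(45 - phi/2) = tan^2(25.5) = 0.227506
Compute active force:
Pa = 0.5 * Ka * gamma * H^2
Pa = 0.5 * 0.227506 * 21.0 * 6.3^2
Pa = 94.81 kN/m


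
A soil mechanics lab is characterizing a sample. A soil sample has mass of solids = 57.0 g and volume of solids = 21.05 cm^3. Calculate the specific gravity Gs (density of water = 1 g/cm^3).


Using Gs = m_s / (V_s * rho_w)
Since rho_w = 1 g/cm^3:
Gs = 57.0 / 21.05
Gs = 2.708


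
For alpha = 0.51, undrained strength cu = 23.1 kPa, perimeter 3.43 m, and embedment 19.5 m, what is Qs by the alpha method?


Result: 787.97 kN

Derivation:
Using Qs = alpha * cu * perimeter * L
Qs = 0.51 * 23.1 * 3.43 * 19.5
Qs = 787.97 kN


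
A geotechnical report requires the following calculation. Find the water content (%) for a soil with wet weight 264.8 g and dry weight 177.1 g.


Using w = (m_wet - m_dry) / m_dry * 100
m_wet - m_dry = 264.8 - 177.1 = 87.7 g
w = 87.7 / 177.1 * 100
w = 49.52 %


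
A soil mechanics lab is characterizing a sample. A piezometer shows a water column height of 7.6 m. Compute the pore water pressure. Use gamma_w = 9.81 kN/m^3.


Using u = gamma_w * h_w
u = 9.81 * 7.6
u = 74.56 kPa


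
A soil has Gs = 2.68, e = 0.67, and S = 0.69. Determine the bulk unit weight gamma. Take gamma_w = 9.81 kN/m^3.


Using gamma = gamma_w * (Gs + S*e) / (1 + e)
Numerator: Gs + S*e = 2.68 + 0.69*0.67 = 3.1423
Denominator: 1 + e = 1 + 0.67 = 1.67
gamma = 9.81 * 3.1423 / 1.67
gamma = 18.459 kN/m^3


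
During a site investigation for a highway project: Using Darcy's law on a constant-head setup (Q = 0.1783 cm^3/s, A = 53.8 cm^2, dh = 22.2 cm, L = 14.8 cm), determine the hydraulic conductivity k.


Compute hydraulic gradient:
i = dh / L = 22.2 / 14.8 = 1.5
Then apply Darcy's law:
k = Q / (A * i)
k = 0.1783 / (53.8 * 1.5)
k = 0.1783 / 80.7
k = 0.002209 cm/s


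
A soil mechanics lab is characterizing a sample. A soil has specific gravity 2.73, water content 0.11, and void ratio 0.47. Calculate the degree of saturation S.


Using S = Gs * w / e
S = 2.73 * 0.11 / 0.47
S = 0.6389


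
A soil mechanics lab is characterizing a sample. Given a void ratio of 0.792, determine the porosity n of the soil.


Using the relation n = e / (1 + e)
n = 0.792 / (1 + 0.792)
n = 0.792 / 1.792
n = 0.442


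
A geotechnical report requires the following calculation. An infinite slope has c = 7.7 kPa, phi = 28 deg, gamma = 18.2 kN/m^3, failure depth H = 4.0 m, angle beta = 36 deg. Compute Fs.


Using Fs = c / (gamma*H*sin(beta)*cos(beta)) + tan(phi)/tan(beta)
Cohesion contribution = 7.7 / (18.2*4.0*sin(36)*cos(36))
Cohesion contribution = 0.222425
Friction contribution = tan(28)/tan(36) = 0.731835
Fs = 0.222425 + 0.731835
Fs = 0.954


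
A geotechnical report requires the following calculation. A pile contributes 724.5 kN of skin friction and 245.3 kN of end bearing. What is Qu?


Using Qu = Qf + Qb
Qu = 724.5 + 245.3
Qu = 969.8 kN


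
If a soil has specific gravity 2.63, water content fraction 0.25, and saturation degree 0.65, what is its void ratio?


Using the relation e = Gs * w / S
e = 2.63 * 0.25 / 0.65
e = 1.0115


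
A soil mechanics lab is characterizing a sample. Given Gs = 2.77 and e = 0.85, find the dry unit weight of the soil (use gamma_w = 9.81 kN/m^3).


Result: 14.688 kN/m^3

Derivation:
Using gamma_d = Gs * gamma_w / (1 + e)
gamma_d = 2.77 * 9.81 / (1 + 0.85)
gamma_d = 2.77 * 9.81 / 1.85
gamma_d = 14.688 kN/m^3


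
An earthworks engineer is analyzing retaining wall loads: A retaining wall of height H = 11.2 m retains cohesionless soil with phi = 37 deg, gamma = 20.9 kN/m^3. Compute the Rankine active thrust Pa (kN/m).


Compute active earth pressure coefficient:
Ka = tan^2(45 - phi/2) = tan^2(26.5) = 0.248584
Compute active force:
Pa = 0.5 * Ka * gamma * H^2
Pa = 0.5 * 0.248584 * 20.9 * 11.2^2
Pa = 325.86 kN/m


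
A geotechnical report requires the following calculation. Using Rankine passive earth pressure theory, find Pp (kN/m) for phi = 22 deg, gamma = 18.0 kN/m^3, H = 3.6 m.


Result: 256.37 kN/m

Derivation:
Compute passive earth pressure coefficient:
Kp = tan^2(45 + phi/2) = tan^2(56.0) = 2.197987
Compute passive force:
Pp = 0.5 * Kp * gamma * H^2
Pp = 0.5 * 2.197987 * 18.0 * 3.6^2
Pp = 256.37 kN/m


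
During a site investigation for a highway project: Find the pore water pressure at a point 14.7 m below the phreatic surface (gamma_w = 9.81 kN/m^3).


Using u = gamma_w * h_w
u = 9.81 * 14.7
u = 144.21 kPa


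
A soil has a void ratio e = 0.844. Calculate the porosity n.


Using the relation n = e / (1 + e)
n = 0.844 / (1 + 0.844)
n = 0.844 / 1.844
n = 0.4577


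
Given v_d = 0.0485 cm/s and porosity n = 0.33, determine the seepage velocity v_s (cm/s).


Using v_s = v_d / n
v_s = 0.0485 / 0.33
v_s = 0.14697 cm/s


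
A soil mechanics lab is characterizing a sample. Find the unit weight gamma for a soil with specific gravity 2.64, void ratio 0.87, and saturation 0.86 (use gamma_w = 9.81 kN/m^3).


Result: 17.774 kN/m^3

Derivation:
Using gamma = gamma_w * (Gs + S*e) / (1 + e)
Numerator: Gs + S*e = 2.64 + 0.86*0.87 = 3.3882
Denominator: 1 + e = 1 + 0.87 = 1.87
gamma = 9.81 * 3.3882 / 1.87
gamma = 17.774 kN/m^3


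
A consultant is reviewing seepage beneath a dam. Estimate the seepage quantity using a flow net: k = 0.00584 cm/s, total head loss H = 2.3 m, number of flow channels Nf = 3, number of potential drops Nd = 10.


Convert k to m/s for unit consistency with H:
k = 0.00584 cm/s = 0.00584 / 100 m/s = 5.84e-05 m/s
Using q = k * H * Nf / Nd
Nf / Nd = 3 / 10 = 0.3
q = 5.84e-05 * 2.3 * 0.3
q = 4.03e-05 m^3/s per m


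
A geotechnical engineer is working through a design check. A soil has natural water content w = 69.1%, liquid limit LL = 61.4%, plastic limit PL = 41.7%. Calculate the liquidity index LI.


First compute the plasticity index:
PI = LL - PL = 61.4 - 41.7 = 19.7
Then compute the liquidity index:
LI = (w - PL) / PI
LI = (69.1 - 41.7) / 19.7
LI = 1.391


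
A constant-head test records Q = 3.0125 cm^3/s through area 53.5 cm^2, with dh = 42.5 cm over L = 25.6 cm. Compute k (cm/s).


Result: 0.033918 cm/s

Derivation:
Compute hydraulic gradient:
i = dh / L = 42.5 / 25.6 = 1.66016
Then apply Darcy's law:
k = Q / (A * i)
k = 3.0125 / (53.5 * 1.66016)
k = 3.0125 / 88.8184
k = 0.033918 cm/s


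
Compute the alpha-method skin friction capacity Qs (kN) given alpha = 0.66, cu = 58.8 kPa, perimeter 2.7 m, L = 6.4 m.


Result: 670.6 kN

Derivation:
Using Qs = alpha * cu * perimeter * L
Qs = 0.66 * 58.8 * 2.7 * 6.4
Qs = 670.6 kN


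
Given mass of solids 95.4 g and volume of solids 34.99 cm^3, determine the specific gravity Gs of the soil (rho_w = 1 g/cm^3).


Result: 2.726

Derivation:
Using Gs = m_s / (V_s * rho_w)
Since rho_w = 1 g/cm^3:
Gs = 95.4 / 34.99
Gs = 2.726


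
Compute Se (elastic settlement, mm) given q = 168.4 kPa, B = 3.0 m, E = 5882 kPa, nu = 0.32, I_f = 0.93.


Using Se = q * B * (1 - nu^2) * I_f / E
1 - nu^2 = 1 - 0.32^2 = 0.8976
Se = 168.4 * 3.0 * 0.8976 * 0.93 / 5882
Se = 0.071698 m
Convert to mm: Se = 0.071698 * 1000 = 71.698 mm


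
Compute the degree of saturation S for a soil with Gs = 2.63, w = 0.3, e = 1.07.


Result: 0.7374

Derivation:
Using S = Gs * w / e
S = 2.63 * 0.3 / 1.07
S = 0.7374


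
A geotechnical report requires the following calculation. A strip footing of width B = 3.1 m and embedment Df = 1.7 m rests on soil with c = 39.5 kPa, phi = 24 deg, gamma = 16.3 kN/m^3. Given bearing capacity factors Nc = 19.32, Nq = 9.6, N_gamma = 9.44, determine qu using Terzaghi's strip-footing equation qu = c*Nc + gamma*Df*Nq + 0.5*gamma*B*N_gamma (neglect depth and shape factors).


Compute qu = c*Nc + gamma*Df*Nq + 0.5*gamma*B*N_gamma
Term 1: 39.5 * 19.32 = 763.14
Term 2: 16.3 * 1.7 * 9.6 = 266.016
Term 3: 0.5 * 16.3 * 3.1 * 9.44 = 238.5016
qu = 763.14 + 266.016 + 238.5016
qu = 1267.66 kPa


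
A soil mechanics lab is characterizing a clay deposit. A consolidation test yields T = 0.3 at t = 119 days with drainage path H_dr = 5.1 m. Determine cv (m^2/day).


Result: 0.06557 m^2/day

Derivation:
Using cv = T * H_dr^2 / t
H_dr^2 = 5.1^2 = 26.01
cv = 0.3 * 26.01 / 119
cv = 0.06557 m^2/day


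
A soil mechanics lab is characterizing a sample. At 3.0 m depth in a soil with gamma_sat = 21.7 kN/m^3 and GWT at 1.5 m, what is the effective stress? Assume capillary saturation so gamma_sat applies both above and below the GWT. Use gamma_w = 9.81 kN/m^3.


Total stress = gamma_sat * depth
sigma = 21.7 * 3.0 = 65.1 kPa
Pore water pressure u = gamma_w * (depth - d_wt)
u = 9.81 * (3.0 - 1.5) = 14.715 kPa
Effective stress = sigma - u
sigma' = 65.1 - 14.715 = 50.39 kPa


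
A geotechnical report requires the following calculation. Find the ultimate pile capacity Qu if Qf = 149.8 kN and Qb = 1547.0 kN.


Using Qu = Qf + Qb
Qu = 149.8 + 1547.0
Qu = 1696.8 kN


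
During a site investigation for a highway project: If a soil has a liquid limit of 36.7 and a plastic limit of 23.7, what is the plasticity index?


Using PI = LL - PL
PI = 36.7 - 23.7
PI = 13.0


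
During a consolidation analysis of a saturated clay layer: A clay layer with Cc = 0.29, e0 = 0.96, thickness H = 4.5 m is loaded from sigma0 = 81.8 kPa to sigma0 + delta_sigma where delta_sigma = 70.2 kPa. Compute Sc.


Using Sc = Cc * H / (1 + e0) * log10((sigma0 + delta_sigma) / sigma0)
Stress ratio = (81.8 + 70.2) / 81.8 = 1.85819
log10(1.85819) = 0.26909
Cc * H / (1 + e0) = 0.29 * 4.5 / (1 + 0.96) = 0.665816
Sc = 0.665816 * 0.26909
Sc = 0.1792 m


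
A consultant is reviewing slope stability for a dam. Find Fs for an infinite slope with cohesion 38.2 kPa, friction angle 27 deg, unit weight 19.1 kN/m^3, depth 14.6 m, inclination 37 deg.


Using Fs = c / (gamma*H*sin(beta)*cos(beta)) + tan(phi)/tan(beta)
Cohesion contribution = 38.2 / (19.1*14.6*sin(37)*cos(37))
Cohesion contribution = 0.285014
Friction contribution = tan(27)/tan(37) = 0.676163
Fs = 0.285014 + 0.676163
Fs = 0.961


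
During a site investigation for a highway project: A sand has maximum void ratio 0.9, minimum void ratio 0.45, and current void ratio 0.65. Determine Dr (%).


Using Dr = (e_max - e) / (e_max - e_min) * 100
e_max - e = 0.9 - 0.65 = 0.25
e_max - e_min = 0.9 - 0.45 = 0.45
Dr = 0.25 / 0.45 * 100
Dr = 55.56 %


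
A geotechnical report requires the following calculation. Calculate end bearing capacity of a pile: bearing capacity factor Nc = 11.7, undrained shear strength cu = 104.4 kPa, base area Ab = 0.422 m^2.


Using Qb = Nc * cu * Ab
Qb = 11.7 * 104.4 * 0.422
Qb = 515.46 kN


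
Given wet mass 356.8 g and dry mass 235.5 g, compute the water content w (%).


Using w = (m_wet - m_dry) / m_dry * 100
m_wet - m_dry = 356.8 - 235.5 = 121.3 g
w = 121.3 / 235.5 * 100
w = 51.51 %


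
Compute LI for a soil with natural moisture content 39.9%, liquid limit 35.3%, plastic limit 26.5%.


First compute the plasticity index:
PI = LL - PL = 35.3 - 26.5 = 8.8
Then compute the liquidity index:
LI = (w - PL) / PI
LI = (39.9 - 26.5) / 8.8
LI = 1.523


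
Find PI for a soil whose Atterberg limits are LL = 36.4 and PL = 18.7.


Using PI = LL - PL
PI = 36.4 - 18.7
PI = 17.7


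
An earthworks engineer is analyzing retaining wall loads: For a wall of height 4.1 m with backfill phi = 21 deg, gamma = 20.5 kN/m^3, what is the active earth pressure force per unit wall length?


Compute active earth pressure coefficient:
Ka = tan^2(45 - phi/2) = tan^2(34.5) = 0.472355
Compute active force:
Pa = 0.5 * Ka * gamma * H^2
Pa = 0.5 * 0.472355 * 20.5 * 4.1^2
Pa = 81.39 kN/m


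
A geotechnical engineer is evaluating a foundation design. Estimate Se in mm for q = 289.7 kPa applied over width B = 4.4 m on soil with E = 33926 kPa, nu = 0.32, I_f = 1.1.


Using Se = q * B * (1 - nu^2) * I_f / E
1 - nu^2 = 1 - 0.32^2 = 0.8976
Se = 289.7 * 4.4 * 0.8976 * 1.1 / 33926
Se = 0.037097 m
Convert to mm: Se = 0.037097 * 1000 = 37.097 mm


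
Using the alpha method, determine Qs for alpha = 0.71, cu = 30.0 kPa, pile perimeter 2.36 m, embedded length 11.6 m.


Result: 583.11 kN

Derivation:
Using Qs = alpha * cu * perimeter * L
Qs = 0.71 * 30.0 * 2.36 * 11.6
Qs = 583.11 kN


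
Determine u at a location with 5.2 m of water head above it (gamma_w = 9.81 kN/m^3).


Using u = gamma_w * h_w
u = 9.81 * 5.2
u = 51.01 kPa


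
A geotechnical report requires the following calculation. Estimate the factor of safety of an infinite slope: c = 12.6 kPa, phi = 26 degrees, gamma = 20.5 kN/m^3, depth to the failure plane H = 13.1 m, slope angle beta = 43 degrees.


Using Fs = c / (gamma*H*sin(beta)*cos(beta)) + tan(phi)/tan(beta)
Cohesion contribution = 12.6 / (20.5*13.1*sin(43)*cos(43))
Cohesion contribution = 0.0940664
Friction contribution = tan(26)/tan(43) = 0.523029
Fs = 0.0940664 + 0.523029
Fs = 0.617


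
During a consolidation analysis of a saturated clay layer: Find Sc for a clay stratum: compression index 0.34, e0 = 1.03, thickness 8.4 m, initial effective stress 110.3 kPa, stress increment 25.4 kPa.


Using Sc = Cc * H / (1 + e0) * log10((sigma0 + delta_sigma) / sigma0)
Stress ratio = (110.3 + 25.4) / 110.3 = 1.23028
log10(1.23028) = 0.0900043
Cc * H / (1 + e0) = 0.34 * 8.4 / (1 + 1.03) = 1.4069
Sc = 1.4069 * 0.0900043
Sc = 0.1266 m


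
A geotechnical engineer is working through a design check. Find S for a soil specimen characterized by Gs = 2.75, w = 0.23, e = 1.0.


Result: 0.6325

Derivation:
Using S = Gs * w / e
S = 2.75 * 0.23 / 1.0
S = 0.6325


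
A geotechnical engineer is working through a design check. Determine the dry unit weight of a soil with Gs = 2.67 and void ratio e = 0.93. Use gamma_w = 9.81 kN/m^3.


Result: 13.571 kN/m^3

Derivation:
Using gamma_d = Gs * gamma_w / (1 + e)
gamma_d = 2.67 * 9.81 / (1 + 0.93)
gamma_d = 2.67 * 9.81 / 1.93
gamma_d = 13.571 kN/m^3


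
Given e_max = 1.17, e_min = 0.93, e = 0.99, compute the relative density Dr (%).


Using Dr = (e_max - e) / (e_max - e_min) * 100
e_max - e = 1.17 - 0.99 = 0.18
e_max - e_min = 1.17 - 0.93 = 0.24
Dr = 0.18 / 0.24 * 100
Dr = 75.0 %


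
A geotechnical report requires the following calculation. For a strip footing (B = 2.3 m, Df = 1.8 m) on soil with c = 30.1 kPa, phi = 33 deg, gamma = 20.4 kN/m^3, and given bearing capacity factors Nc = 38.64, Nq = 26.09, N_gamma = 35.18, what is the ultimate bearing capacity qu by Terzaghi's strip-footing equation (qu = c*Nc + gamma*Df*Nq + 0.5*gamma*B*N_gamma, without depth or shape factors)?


Result: 2946.41 kPa

Derivation:
Compute qu = c*Nc + gamma*Df*Nq + 0.5*gamma*B*N_gamma
Term 1: 30.1 * 38.64 = 1163.064
Term 2: 20.4 * 1.8 * 26.09 = 958.0248
Term 3: 0.5 * 20.4 * 2.3 * 35.18 = 825.3228
qu = 1163.064 + 958.0248 + 825.3228
qu = 2946.41 kPa


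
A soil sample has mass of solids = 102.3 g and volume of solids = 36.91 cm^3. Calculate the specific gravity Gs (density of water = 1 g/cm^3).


Using Gs = m_s / (V_s * rho_w)
Since rho_w = 1 g/cm^3:
Gs = 102.3 / 36.91
Gs = 2.772


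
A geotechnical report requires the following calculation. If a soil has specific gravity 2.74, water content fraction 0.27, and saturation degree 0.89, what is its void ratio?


Using the relation e = Gs * w / S
e = 2.74 * 0.27 / 0.89
e = 0.8312


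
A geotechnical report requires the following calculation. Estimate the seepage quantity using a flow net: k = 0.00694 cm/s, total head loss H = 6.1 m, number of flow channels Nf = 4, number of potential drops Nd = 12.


Result: 0.0001411 m^3/s per m

Derivation:
Convert k to m/s for unit consistency with H:
k = 0.00694 cm/s = 0.00694 / 100 m/s = 6.94e-05 m/s
Using q = k * H * Nf / Nd
Nf / Nd = 4 / 12 = 0.3333
q = 6.94e-05 * 6.1 * 0.3333
q = 0.0001411 m^3/s per m


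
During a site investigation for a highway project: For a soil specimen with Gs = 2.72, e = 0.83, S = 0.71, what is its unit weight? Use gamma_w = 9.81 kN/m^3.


Using gamma = gamma_w * (Gs + S*e) / (1 + e)
Numerator: Gs + S*e = 2.72 + 0.71*0.83 = 3.3093
Denominator: 1 + e = 1 + 0.83 = 1.83
gamma = 9.81 * 3.3093 / 1.83
gamma = 17.74 kN/m^3


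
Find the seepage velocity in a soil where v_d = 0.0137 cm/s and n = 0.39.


Using v_s = v_d / n
v_s = 0.0137 / 0.39
v_s = 0.03513 cm/s


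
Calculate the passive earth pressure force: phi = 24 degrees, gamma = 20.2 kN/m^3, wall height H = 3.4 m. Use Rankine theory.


Compute passive earth pressure coefficient:
Kp = tan^2(45 + phi/2) = tan^2(57.0) = 2.371184
Compute passive force:
Pp = 0.5 * Kp * gamma * H^2
Pp = 0.5 * 2.371184 * 20.2 * 3.4^2
Pp = 276.85 kN/m


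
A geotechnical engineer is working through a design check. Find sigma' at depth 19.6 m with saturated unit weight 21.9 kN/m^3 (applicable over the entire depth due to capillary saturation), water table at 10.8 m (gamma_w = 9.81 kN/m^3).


Result: 342.91 kPa

Derivation:
Total stress = gamma_sat * depth
sigma = 21.9 * 19.6 = 429.24 kPa
Pore water pressure u = gamma_w * (depth - d_wt)
u = 9.81 * (19.6 - 10.8) = 86.328 kPa
Effective stress = sigma - u
sigma' = 429.24 - 86.328 = 342.91 kPa


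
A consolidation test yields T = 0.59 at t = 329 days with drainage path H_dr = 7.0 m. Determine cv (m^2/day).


Using cv = T * H_dr^2 / t
H_dr^2 = 7.0^2 = 49.0
cv = 0.59 * 49.0 / 329
cv = 0.08787 m^2/day


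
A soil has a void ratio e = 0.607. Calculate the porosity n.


Result: 0.3777

Derivation:
Using the relation n = e / (1 + e)
n = 0.607 / (1 + 0.607)
n = 0.607 / 1.607
n = 0.3777


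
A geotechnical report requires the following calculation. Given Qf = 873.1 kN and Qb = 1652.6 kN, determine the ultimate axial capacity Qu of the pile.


Using Qu = Qf + Qb
Qu = 873.1 + 1652.6
Qu = 2525.7 kN


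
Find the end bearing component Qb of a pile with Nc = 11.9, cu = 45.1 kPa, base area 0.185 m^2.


Result: 99.29 kN

Derivation:
Using Qb = Nc * cu * Ab
Qb = 11.9 * 45.1 * 0.185
Qb = 99.29 kN


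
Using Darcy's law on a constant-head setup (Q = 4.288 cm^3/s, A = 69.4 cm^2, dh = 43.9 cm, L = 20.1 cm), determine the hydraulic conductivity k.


Compute hydraulic gradient:
i = dh / L = 43.9 / 20.1 = 2.18408
Then apply Darcy's law:
k = Q / (A * i)
k = 4.288 / (69.4 * 2.18408)
k = 4.288 / 151.575
k = 0.02829 cm/s


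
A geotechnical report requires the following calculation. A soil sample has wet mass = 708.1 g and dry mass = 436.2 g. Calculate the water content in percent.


Using w = (m_wet - m_dry) / m_dry * 100
m_wet - m_dry = 708.1 - 436.2 = 271.9 g
w = 271.9 / 436.2 * 100
w = 62.33 %


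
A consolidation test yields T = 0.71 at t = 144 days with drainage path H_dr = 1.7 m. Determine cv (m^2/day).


Using cv = T * H_dr^2 / t
H_dr^2 = 1.7^2 = 2.89
cv = 0.71 * 2.89 / 144
cv = 0.01425 m^2/day


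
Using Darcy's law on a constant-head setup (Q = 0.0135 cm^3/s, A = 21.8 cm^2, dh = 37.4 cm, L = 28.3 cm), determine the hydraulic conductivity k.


Compute hydraulic gradient:
i = dh / L = 37.4 / 28.3 = 1.32155
Then apply Darcy's law:
k = Q / (A * i)
k = 0.0135 / (21.8 * 1.32155)
k = 0.0135 / 28.8099
k = 0.000469 cm/s


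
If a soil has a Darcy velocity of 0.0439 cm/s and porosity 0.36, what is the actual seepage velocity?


Using v_s = v_d / n
v_s = 0.0439 / 0.36
v_s = 0.12194 cm/s


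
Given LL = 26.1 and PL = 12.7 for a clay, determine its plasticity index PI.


Using PI = LL - PL
PI = 26.1 - 12.7
PI = 13.4


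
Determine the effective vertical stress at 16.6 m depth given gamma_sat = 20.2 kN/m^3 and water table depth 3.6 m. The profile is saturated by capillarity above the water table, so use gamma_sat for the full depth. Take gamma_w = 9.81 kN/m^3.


Result: 207.79 kPa

Derivation:
Total stress = gamma_sat * depth
sigma = 20.2 * 16.6 = 335.32 kPa
Pore water pressure u = gamma_w * (depth - d_wt)
u = 9.81 * (16.6 - 3.6) = 127.53 kPa
Effective stress = sigma - u
sigma' = 335.32 - 127.53 = 207.79 kPa


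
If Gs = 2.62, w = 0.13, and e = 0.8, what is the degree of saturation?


Using S = Gs * w / e
S = 2.62 * 0.13 / 0.8
S = 0.4258


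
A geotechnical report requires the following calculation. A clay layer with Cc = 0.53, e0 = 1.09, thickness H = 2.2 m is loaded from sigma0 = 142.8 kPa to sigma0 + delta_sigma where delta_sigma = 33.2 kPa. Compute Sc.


Using Sc = Cc * H / (1 + e0) * log10((sigma0 + delta_sigma) / sigma0)
Stress ratio = (142.8 + 33.2) / 142.8 = 1.23249
log10(1.23249) = 0.0907845
Cc * H / (1 + e0) = 0.53 * 2.2 / (1 + 1.09) = 0.557895
Sc = 0.557895 * 0.0907845
Sc = 0.0506 m


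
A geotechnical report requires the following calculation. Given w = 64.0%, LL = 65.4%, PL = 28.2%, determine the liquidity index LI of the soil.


First compute the plasticity index:
PI = LL - PL = 65.4 - 28.2 = 37.2
Then compute the liquidity index:
LI = (w - PL) / PI
LI = (64.0 - 28.2) / 37.2
LI = 0.962


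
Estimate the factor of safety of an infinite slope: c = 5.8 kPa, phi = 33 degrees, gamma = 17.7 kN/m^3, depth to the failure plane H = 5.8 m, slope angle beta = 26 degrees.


Using Fs = c / (gamma*H*sin(beta)*cos(beta)) + tan(phi)/tan(beta)
Cohesion contribution = 5.8 / (17.7*5.8*sin(26)*cos(26))
Cohesion contribution = 0.143392
Friction contribution = tan(33)/tan(26) = 1.33148
Fs = 0.143392 + 1.33148
Fs = 1.475


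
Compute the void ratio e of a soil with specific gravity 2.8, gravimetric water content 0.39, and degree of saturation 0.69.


Using the relation e = Gs * w / S
e = 2.8 * 0.39 / 0.69
e = 1.5826


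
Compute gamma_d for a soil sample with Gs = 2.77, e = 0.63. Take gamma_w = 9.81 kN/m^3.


Using gamma_d = Gs * gamma_w / (1 + e)
gamma_d = 2.77 * 9.81 / (1 + 0.63)
gamma_d = 2.77 * 9.81 / 1.63
gamma_d = 16.671 kN/m^3


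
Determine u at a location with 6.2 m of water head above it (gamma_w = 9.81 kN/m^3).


Using u = gamma_w * h_w
u = 9.81 * 6.2
u = 60.82 kPa


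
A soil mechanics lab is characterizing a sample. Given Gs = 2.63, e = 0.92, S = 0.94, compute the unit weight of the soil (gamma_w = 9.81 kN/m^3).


Using gamma = gamma_w * (Gs + S*e) / (1 + e)
Numerator: Gs + S*e = 2.63 + 0.94*0.92 = 3.4948
Denominator: 1 + e = 1 + 0.92 = 1.92
gamma = 9.81 * 3.4948 / 1.92
gamma = 17.856 kN/m^3


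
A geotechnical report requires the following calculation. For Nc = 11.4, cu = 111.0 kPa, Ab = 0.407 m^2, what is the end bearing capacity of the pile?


Result: 515.02 kN

Derivation:
Using Qb = Nc * cu * Ab
Qb = 11.4 * 111.0 * 0.407
Qb = 515.02 kN


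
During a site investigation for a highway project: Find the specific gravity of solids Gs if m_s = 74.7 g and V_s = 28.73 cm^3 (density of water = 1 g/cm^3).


Result: 2.6

Derivation:
Using Gs = m_s / (V_s * rho_w)
Since rho_w = 1 g/cm^3:
Gs = 74.7 / 28.73
Gs = 2.6


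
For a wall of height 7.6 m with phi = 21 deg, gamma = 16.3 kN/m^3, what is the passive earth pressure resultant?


Compute passive earth pressure coefficient:
Kp = tan^2(45 + phi/2) = tan^2(55.5) = 2.117051
Compute passive force:
Pp = 0.5 * Kp * gamma * H^2
Pp = 0.5 * 2.117051 * 16.3 * 7.6^2
Pp = 996.59 kN/m


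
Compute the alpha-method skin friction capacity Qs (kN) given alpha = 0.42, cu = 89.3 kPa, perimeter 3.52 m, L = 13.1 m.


Using Qs = alpha * cu * perimeter * L
Qs = 0.42 * 89.3 * 3.52 * 13.1
Qs = 1729.48 kN


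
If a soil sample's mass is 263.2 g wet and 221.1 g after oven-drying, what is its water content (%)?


Using w = (m_wet - m_dry) / m_dry * 100
m_wet - m_dry = 263.2 - 221.1 = 42.1 g
w = 42.1 / 221.1 * 100
w = 19.04 %


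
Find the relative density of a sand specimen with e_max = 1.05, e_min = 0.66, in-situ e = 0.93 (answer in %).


Using Dr = (e_max - e) / (e_max - e_min) * 100
e_max - e = 1.05 - 0.93 = 0.12
e_max - e_min = 1.05 - 0.66 = 0.39
Dr = 0.12 / 0.39 * 100
Dr = 30.77 %


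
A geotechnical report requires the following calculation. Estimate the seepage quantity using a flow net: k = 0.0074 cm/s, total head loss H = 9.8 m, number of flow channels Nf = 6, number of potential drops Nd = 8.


Result: 0.0005439 m^3/s per m

Derivation:
Convert k to m/s for unit consistency with H:
k = 0.0074 cm/s = 0.0074 / 100 m/s = 7.4e-05 m/s
Using q = k * H * Nf / Nd
Nf / Nd = 6 / 8 = 0.75
q = 7.4e-05 * 9.8 * 0.75
q = 0.0005439 m^3/s per m


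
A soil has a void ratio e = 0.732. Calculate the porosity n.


Using the relation n = e / (1 + e)
n = 0.732 / (1 + 0.732)
n = 0.732 / 1.732
n = 0.4226


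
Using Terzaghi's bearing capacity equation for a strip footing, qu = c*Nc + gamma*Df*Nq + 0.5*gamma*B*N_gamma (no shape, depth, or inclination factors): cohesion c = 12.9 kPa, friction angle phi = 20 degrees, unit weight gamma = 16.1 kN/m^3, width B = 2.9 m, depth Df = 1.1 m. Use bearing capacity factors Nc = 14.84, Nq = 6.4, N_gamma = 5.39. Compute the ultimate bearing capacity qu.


Result: 430.61 kPa

Derivation:
Compute qu = c*Nc + gamma*Df*Nq + 0.5*gamma*B*N_gamma
Term 1: 12.9 * 14.84 = 191.436
Term 2: 16.1 * 1.1 * 6.4 = 113.344
Term 3: 0.5 * 16.1 * 2.9 * 5.39 = 125.82955
qu = 191.436 + 113.344 + 125.82955
qu = 430.61 kPa


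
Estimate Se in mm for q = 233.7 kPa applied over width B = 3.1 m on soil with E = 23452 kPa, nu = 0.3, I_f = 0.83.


Result: 23.332 mm

Derivation:
Using Se = q * B * (1 - nu^2) * I_f / E
1 - nu^2 = 1 - 0.3^2 = 0.91
Se = 233.7 * 3.1 * 0.91 * 0.83 / 23452
Se = 0.023332 m
Convert to mm: Se = 0.023332 * 1000 = 23.332 mm


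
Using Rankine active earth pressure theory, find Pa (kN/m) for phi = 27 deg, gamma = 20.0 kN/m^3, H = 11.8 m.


Compute active earth pressure coefficient:
Ka = tan^2(45 - phi/2) = tan^2(31.5) = 0.375525
Compute active force:
Pa = 0.5 * Ka * gamma * H^2
Pa = 0.5 * 0.375525 * 20.0 * 11.8^2
Pa = 522.88 kN/m


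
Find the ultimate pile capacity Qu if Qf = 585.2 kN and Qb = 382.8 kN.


Using Qu = Qf + Qb
Qu = 585.2 + 382.8
Qu = 968.0 kN


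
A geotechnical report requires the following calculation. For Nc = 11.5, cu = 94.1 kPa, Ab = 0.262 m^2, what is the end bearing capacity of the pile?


Using Qb = Nc * cu * Ab
Qb = 11.5 * 94.1 * 0.262
Qb = 283.52 kN


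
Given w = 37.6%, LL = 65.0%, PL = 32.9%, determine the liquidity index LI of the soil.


Result: 0.146

Derivation:
First compute the plasticity index:
PI = LL - PL = 65.0 - 32.9 = 32.1
Then compute the liquidity index:
LI = (w - PL) / PI
LI = (37.6 - 32.9) / 32.1
LI = 0.146


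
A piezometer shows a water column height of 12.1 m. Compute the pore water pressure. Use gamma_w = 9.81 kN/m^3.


Using u = gamma_w * h_w
u = 9.81 * 12.1
u = 118.7 kPa


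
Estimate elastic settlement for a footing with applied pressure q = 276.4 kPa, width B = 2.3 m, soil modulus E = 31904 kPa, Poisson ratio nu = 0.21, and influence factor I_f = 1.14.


Using Se = q * B * (1 - nu^2) * I_f / E
1 - nu^2 = 1 - 0.21^2 = 0.9559
Se = 276.4 * 2.3 * 0.9559 * 1.14 / 31904
Se = 0.021714 m
Convert to mm: Se = 0.021714 * 1000 = 21.714 mm


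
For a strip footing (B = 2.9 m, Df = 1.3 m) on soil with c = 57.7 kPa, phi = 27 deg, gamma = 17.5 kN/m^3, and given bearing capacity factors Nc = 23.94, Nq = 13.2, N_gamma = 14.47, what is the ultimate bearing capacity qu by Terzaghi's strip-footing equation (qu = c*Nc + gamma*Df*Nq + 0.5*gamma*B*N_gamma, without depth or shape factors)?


Result: 2048.81 kPa

Derivation:
Compute qu = c*Nc + gamma*Df*Nq + 0.5*gamma*B*N_gamma
Term 1: 57.7 * 23.94 = 1381.338
Term 2: 17.5 * 1.3 * 13.2 = 300.3
Term 3: 0.5 * 17.5 * 2.9 * 14.47 = 367.17625
qu = 1381.338 + 300.3 + 367.17625
qu = 2048.81 kPa


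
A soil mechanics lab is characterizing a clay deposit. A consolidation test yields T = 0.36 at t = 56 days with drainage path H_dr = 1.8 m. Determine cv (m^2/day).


Using cv = T * H_dr^2 / t
H_dr^2 = 1.8^2 = 3.24
cv = 0.36 * 3.24 / 56
cv = 0.02083 m^2/day


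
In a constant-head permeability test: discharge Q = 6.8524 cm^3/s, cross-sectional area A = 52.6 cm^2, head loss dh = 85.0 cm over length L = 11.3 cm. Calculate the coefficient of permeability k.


Compute hydraulic gradient:
i = dh / L = 85.0 / 11.3 = 7.52212
Then apply Darcy's law:
k = Q / (A * i)
k = 6.8524 / (52.6 * 7.52212)
k = 6.8524 / 395.664
k = 0.017319 cm/s


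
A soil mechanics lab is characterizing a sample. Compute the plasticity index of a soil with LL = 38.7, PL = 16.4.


Result: 22.3

Derivation:
Using PI = LL - PL
PI = 38.7 - 16.4
PI = 22.3


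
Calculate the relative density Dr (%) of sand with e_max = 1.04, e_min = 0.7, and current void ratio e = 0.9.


Result: 41.18 %

Derivation:
Using Dr = (e_max - e) / (e_max - e_min) * 100
e_max - e = 1.04 - 0.9 = 0.14
e_max - e_min = 1.04 - 0.7 = 0.34
Dr = 0.14 / 0.34 * 100
Dr = 41.18 %


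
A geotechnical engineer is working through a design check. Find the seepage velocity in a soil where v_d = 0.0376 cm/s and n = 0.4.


Using v_s = v_d / n
v_s = 0.0376 / 0.4
v_s = 0.094 cm/s


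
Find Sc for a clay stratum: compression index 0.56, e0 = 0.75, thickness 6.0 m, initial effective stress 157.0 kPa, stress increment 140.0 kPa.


Using Sc = Cc * H / (1 + e0) * log10((sigma0 + delta_sigma) / sigma0)
Stress ratio = (157.0 + 140.0) / 157.0 = 1.89172
log10(1.89172) = 0.276857
Cc * H / (1 + e0) = 0.56 * 6.0 / (1 + 0.75) = 1.92
Sc = 1.92 * 0.276857
Sc = 0.5316 m


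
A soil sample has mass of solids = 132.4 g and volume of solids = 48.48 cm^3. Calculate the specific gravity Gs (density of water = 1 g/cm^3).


Result: 2.731

Derivation:
Using Gs = m_s / (V_s * rho_w)
Since rho_w = 1 g/cm^3:
Gs = 132.4 / 48.48
Gs = 2.731


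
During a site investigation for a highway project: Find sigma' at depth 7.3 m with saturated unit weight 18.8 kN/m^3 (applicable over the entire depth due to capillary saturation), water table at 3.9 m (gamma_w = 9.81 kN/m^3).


Total stress = gamma_sat * depth
sigma = 18.8 * 7.3 = 137.24 kPa
Pore water pressure u = gamma_w * (depth - d_wt)
u = 9.81 * (7.3 - 3.9) = 33.354 kPa
Effective stress = sigma - u
sigma' = 137.24 - 33.354 = 103.89 kPa


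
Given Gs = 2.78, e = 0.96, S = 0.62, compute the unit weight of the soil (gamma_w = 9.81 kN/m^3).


Result: 16.893 kN/m^3

Derivation:
Using gamma = gamma_w * (Gs + S*e) / (1 + e)
Numerator: Gs + S*e = 2.78 + 0.62*0.96 = 3.3752
Denominator: 1 + e = 1 + 0.96 = 1.96
gamma = 9.81 * 3.3752 / 1.96
gamma = 16.893 kN/m^3


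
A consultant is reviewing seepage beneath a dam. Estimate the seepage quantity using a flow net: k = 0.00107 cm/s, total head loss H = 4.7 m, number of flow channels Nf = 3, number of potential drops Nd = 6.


Convert k to m/s for unit consistency with H:
k = 0.00107 cm/s = 0.00107 / 100 m/s = 1.07e-05 m/s
Using q = k * H * Nf / Nd
Nf / Nd = 3 / 6 = 0.5
q = 1.07e-05 * 4.7 * 0.5
q = 2.515e-05 m^3/s per m


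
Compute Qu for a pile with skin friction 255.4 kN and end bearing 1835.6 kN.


Result: 2091.0 kN

Derivation:
Using Qu = Qf + Qb
Qu = 255.4 + 1835.6
Qu = 2091.0 kN


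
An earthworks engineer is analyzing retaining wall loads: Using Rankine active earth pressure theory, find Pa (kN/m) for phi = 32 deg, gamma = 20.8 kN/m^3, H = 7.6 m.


Compute active earth pressure coefficient:
Ka = tan^2(45 - phi/2) = tan^2(29.0) = 0.307259
Compute active force:
Pa = 0.5 * Ka * gamma * H^2
Pa = 0.5 * 0.307259 * 20.8 * 7.6^2
Pa = 184.57 kN/m


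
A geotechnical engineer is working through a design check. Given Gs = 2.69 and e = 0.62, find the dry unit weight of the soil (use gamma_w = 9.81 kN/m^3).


Result: 16.289 kN/m^3

Derivation:
Using gamma_d = Gs * gamma_w / (1 + e)
gamma_d = 2.69 * 9.81 / (1 + 0.62)
gamma_d = 2.69 * 9.81 / 1.62
gamma_d = 16.289 kN/m^3


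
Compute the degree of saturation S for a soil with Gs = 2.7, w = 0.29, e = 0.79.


Using S = Gs * w / e
S = 2.7 * 0.29 / 0.79
S = 0.9911


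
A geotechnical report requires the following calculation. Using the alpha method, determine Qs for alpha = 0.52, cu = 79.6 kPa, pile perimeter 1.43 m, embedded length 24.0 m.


Using Qs = alpha * cu * perimeter * L
Qs = 0.52 * 79.6 * 1.43 * 24.0
Qs = 1420.57 kN


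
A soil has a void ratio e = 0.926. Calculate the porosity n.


Using the relation n = e / (1 + e)
n = 0.926 / (1 + 0.926)
n = 0.926 / 1.926
n = 0.4808


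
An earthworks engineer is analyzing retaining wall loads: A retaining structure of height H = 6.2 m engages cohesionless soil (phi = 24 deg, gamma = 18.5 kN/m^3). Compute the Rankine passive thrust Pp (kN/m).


Result: 843.12 kN/m

Derivation:
Compute passive earth pressure coefficient:
Kp = tan^2(45 + phi/2) = tan^2(57.0) = 2.371184
Compute passive force:
Pp = 0.5 * Kp * gamma * H^2
Pp = 0.5 * 2.371184 * 18.5 * 6.2^2
Pp = 843.12 kN/m


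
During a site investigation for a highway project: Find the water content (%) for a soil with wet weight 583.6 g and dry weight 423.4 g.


Using w = (m_wet - m_dry) / m_dry * 100
m_wet - m_dry = 583.6 - 423.4 = 160.2 g
w = 160.2 / 423.4 * 100
w = 37.84 %


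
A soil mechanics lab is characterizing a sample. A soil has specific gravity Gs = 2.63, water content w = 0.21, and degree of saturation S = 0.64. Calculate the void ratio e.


Using the relation e = Gs * w / S
e = 2.63 * 0.21 / 0.64
e = 0.863


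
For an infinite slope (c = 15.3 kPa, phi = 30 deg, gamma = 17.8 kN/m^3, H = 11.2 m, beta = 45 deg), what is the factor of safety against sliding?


Using Fs = c / (gamma*H*sin(beta)*cos(beta)) + tan(phi)/tan(beta)
Cohesion contribution = 15.3 / (17.8*11.2*sin(45)*cos(45))
Cohesion contribution = 0.153491
Friction contribution = tan(30)/tan(45) = 0.57735
Fs = 0.153491 + 0.57735
Fs = 0.731


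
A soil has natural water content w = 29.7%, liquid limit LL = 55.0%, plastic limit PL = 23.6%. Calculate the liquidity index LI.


First compute the plasticity index:
PI = LL - PL = 55.0 - 23.6 = 31.4
Then compute the liquidity index:
LI = (w - PL) / PI
LI = (29.7 - 23.6) / 31.4
LI = 0.194


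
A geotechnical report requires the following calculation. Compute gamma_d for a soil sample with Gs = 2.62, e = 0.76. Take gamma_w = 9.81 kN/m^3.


Result: 14.604 kN/m^3

Derivation:
Using gamma_d = Gs * gamma_w / (1 + e)
gamma_d = 2.62 * 9.81 / (1 + 0.76)
gamma_d = 2.62 * 9.81 / 1.76
gamma_d = 14.604 kN/m^3


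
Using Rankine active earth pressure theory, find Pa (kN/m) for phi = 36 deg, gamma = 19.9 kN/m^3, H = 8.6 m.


Compute active earth pressure coefficient:
Ka = tan^2(45 - phi/2) = tan^2(27.0) = 0.259616
Compute active force:
Pa = 0.5 * Ka * gamma * H^2
Pa = 0.5 * 0.259616 * 19.9 * 8.6^2
Pa = 191.05 kN/m


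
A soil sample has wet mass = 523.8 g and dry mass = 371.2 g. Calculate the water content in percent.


Result: 41.11 %

Derivation:
Using w = (m_wet - m_dry) / m_dry * 100
m_wet - m_dry = 523.8 - 371.2 = 152.6 g
w = 152.6 / 371.2 * 100
w = 41.11 %


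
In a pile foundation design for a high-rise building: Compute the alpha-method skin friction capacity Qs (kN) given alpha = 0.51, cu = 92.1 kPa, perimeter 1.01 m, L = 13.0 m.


Using Qs = alpha * cu * perimeter * L
Qs = 0.51 * 92.1 * 1.01 * 13.0
Qs = 616.73 kN


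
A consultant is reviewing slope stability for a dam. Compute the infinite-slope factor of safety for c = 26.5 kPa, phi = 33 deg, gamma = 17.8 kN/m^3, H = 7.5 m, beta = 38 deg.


Using Fs = c / (gamma*H*sin(beta)*cos(beta)) + tan(phi)/tan(beta)
Cohesion contribution = 26.5 / (17.8*7.5*sin(38)*cos(38))
Cohesion contribution = 0.409157
Friction contribution = tan(33)/tan(38) = 0.831204
Fs = 0.409157 + 0.831204
Fs = 1.24


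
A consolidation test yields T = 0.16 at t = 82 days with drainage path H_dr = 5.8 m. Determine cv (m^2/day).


Result: 0.06564 m^2/day

Derivation:
Using cv = T * H_dr^2 / t
H_dr^2 = 5.8^2 = 33.64
cv = 0.16 * 33.64 / 82
cv = 0.06564 m^2/day


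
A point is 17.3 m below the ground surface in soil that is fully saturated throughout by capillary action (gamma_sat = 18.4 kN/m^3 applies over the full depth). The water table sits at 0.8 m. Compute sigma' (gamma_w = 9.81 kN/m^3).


Result: 156.46 kPa

Derivation:
Total stress = gamma_sat * depth
sigma = 18.4 * 17.3 = 318.32 kPa
Pore water pressure u = gamma_w * (depth - d_wt)
u = 9.81 * (17.3 - 0.8) = 161.865 kPa
Effective stress = sigma - u
sigma' = 318.32 - 161.865 = 156.46 kPa


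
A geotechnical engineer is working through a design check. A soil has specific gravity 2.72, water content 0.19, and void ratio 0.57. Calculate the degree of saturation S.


Result: 0.9067

Derivation:
Using S = Gs * w / e
S = 2.72 * 0.19 / 0.57
S = 0.9067


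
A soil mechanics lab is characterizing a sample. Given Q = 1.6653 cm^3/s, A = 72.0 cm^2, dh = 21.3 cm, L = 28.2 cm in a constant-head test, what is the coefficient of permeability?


Result: 0.030622 cm/s

Derivation:
Compute hydraulic gradient:
i = dh / L = 21.3 / 28.2 = 0.755319
Then apply Darcy's law:
k = Q / (A * i)
k = 1.6653 / (72.0 * 0.755319)
k = 1.6653 / 54.383
k = 0.030622 cm/s


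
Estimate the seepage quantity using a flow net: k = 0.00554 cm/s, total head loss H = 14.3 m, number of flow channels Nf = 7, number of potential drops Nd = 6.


Result: 0.0009243 m^3/s per m

Derivation:
Convert k to m/s for unit consistency with H:
k = 0.00554 cm/s = 0.00554 / 100 m/s = 5.54e-05 m/s
Using q = k * H * Nf / Nd
Nf / Nd = 7 / 6 = 1.1667
q = 5.54e-05 * 14.3 * 1.1667
q = 0.0009243 m^3/s per m


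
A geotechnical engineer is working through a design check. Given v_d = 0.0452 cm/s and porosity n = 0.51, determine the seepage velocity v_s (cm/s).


Using v_s = v_d / n
v_s = 0.0452 / 0.51
v_s = 0.08863 cm/s


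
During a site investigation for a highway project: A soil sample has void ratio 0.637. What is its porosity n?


Using the relation n = e / (1 + e)
n = 0.637 / (1 + 0.637)
n = 0.637 / 1.637
n = 0.3891


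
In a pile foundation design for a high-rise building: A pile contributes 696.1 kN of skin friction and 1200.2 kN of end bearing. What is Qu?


Result: 1896.3 kN

Derivation:
Using Qu = Qf + Qb
Qu = 696.1 + 1200.2
Qu = 1896.3 kN


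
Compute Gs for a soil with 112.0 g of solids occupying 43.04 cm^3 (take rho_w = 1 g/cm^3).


Result: 2.602

Derivation:
Using Gs = m_s / (V_s * rho_w)
Since rho_w = 1 g/cm^3:
Gs = 112.0 / 43.04
Gs = 2.602


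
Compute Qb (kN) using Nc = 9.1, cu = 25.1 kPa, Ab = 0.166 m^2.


Using Qb = Nc * cu * Ab
Qb = 9.1 * 25.1 * 0.166
Qb = 37.92 kN


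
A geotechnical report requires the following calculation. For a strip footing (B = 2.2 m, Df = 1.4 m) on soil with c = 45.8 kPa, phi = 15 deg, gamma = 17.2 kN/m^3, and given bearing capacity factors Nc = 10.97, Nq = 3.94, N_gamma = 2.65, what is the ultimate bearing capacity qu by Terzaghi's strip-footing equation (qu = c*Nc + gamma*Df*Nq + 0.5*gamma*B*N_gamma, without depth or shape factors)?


Compute qu = c*Nc + gamma*Df*Nq + 0.5*gamma*B*N_gamma
Term 1: 45.8 * 10.97 = 502.426
Term 2: 17.2 * 1.4 * 3.94 = 94.8752
Term 3: 0.5 * 17.2 * 2.2 * 2.65 = 50.138
qu = 502.426 + 94.8752 + 50.138
qu = 647.44 kPa


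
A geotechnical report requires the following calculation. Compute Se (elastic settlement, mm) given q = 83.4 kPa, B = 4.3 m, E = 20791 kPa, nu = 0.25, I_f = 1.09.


Using Se = q * B * (1 - nu^2) * I_f / E
1 - nu^2 = 1 - 0.25^2 = 0.9375
Se = 83.4 * 4.3 * 0.9375 * 1.09 / 20791
Se = 0.017626 m
Convert to mm: Se = 0.017626 * 1000 = 17.626 mm


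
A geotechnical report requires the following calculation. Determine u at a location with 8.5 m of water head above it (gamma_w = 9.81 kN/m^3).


Using u = gamma_w * h_w
u = 9.81 * 8.5
u = 83.39 kPa
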